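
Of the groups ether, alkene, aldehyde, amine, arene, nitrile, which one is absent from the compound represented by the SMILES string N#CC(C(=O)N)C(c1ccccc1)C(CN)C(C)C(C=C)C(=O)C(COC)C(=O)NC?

aldehyde

arene: present (CH(C6H5) — pendant –C6H5: benzene ring → arene).
ether: present (CH(CH2OCH3) — pendant –CH2OCH3: C–O–C linkage → ether).
amine: present (CH(CH2NH2) — pendant –CH2NH2: N on sp³ C, no adjacent C=O → amine).
nitrile: present (N≡C — N≡C–: carbon triple-bonded to nitrogen → nitrile).
alkene: present (CH(CH=CH2) — pendant –CH=CH2: C=C double bond → alkene).
aldehyde: absent. In CO, the carbonyl carbon is bonded to two carbons, so it is a ketone, not an aldehyde.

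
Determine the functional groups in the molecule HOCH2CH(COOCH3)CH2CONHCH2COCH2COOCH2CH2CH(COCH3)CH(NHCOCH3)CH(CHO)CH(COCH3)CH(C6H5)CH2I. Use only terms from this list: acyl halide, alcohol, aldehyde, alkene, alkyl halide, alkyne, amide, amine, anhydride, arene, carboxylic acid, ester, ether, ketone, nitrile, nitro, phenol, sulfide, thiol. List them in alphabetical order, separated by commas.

alcohol, aldehyde, alkyl halide, amide, arene, ester, ketone

HO– on an sp³ carbon → alcohol.
pendant –COOCH3: carbonyl C bonded to C and –OCH3 → ester.
–C(=O)–N– linkage → amide (the N is not an amine).
–C(=O)– with carbon on both sides → ketone.
–C(=O)–O–C with C on the carbonyl side → ester.
pendant –COCH3: carbonyl C bonded to two carbons → ketone.
pendant –NHC(=O)CH3: N bonded to a carbonyl → amide (not amine).
pendant –CHO: carbonyl C bonded to C and H → aldehyde.
pendant –COCH3: carbonyl C bonded to two carbons → ketone.
pendant –C6H5: benzene ring → arene.
halogen on an sp³ carbon → alkyl halide.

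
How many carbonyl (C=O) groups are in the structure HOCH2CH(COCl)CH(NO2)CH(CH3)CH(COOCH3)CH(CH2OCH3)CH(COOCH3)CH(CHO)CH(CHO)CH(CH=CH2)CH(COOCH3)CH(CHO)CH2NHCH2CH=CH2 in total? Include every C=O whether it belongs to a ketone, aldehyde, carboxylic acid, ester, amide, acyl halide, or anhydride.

CH(COCl): acyl halide, 1 C=O (running total 1).
CH(COOCH3): ester, 1 C=O (running total 2).
CH(COOCH3): ester, 1 C=O (running total 3).
CH(CHO): aldehyde, 1 C=O (running total 4).
CH(CHO): aldehyde, 1 C=O (running total 5).
CH(COOCH3): ester, 1 C=O (running total 6).
CH(CHO): aldehyde, 1 C=O (running total 7).

7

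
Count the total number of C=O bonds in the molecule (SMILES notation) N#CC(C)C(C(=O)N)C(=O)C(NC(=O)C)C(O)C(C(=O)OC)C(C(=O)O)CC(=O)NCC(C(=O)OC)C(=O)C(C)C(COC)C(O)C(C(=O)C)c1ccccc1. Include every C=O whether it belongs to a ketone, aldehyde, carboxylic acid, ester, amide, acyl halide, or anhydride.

9

CH(CONH2): amide, 1 C=O (running total 1).
CO: ketone, 1 C=O (running total 2).
CH(NHCOCH3): amide, 1 C=O (running total 3).
CH(COOCH3): ester, 1 C=O (running total 4).
CH(COOH): carboxylic acid, 1 C=O (running total 5).
CH2CONHCH2: amide, 1 C=O (running total 6).
CH(COOCH3): ester, 1 C=O (running total 7).
CO: ketone, 1 C=O (running total 8).
CH(COCH3): ketone, 1 C=O (running total 9).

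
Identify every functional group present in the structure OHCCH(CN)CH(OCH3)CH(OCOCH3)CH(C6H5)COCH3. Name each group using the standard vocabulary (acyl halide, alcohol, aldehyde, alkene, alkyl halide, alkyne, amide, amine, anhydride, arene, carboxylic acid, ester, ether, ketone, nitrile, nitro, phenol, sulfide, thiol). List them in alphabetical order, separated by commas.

Taking each segment in turn:
  OHC: terminal –CHO: carbonyl C bonded to H and C → aldehyde.
  CH(CN): pendant –C≡N: nitrile.
  CH(OCH3): pendant –OCH3: C–O–C with sp³ C, no adjacent C=O → ether.
  CH(OCOCH3): pendant –OC(=O)CH3: an acyloxy group → ester.
  CH(C6H5): pendant –C6H5: benzene ring → arene.
  CO: –C(=O)– with carbon on both sides → ketone.

aldehyde, arene, ester, ether, ketone, nitrile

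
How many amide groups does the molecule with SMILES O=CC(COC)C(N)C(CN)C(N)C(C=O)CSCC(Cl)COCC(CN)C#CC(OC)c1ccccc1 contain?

0

terminal –CHO: carbonyl C bonded to H and C → aldehyde.
pendant –CH2OCH3: C–O–C linkage → ether.
–NH2 on an sp³ carbon with no adjacent C=O → amine.
pendant –CH2NH2: N on sp³ C, no adjacent C=O → amine.
–NH2 on an sp³ carbon with no adjacent C=O → amine.
pendant –CHO: carbonyl C bonded to C and H → aldehyde.
C–S–C linkage → sulfide (thioether).
halogen on an sp³ carbon → alkyl halide.
C–O–C with sp³ carbons on both sides and no adjacent C=O → ether.
pendant –CH2NH2: N on sp³ C, no adjacent C=O → amine.
C≡C triple bond → alkyne.
pendant –OCH3: C–O–C with sp³ C, no adjacent C=O → ether.
–C6H5 phenyl ring → arene.
No segment is a amide: CH(NH2) is amine, not amide; CH(CH2NH2) is amine, not amide; CH(NH2) is amine, not amide. → 0.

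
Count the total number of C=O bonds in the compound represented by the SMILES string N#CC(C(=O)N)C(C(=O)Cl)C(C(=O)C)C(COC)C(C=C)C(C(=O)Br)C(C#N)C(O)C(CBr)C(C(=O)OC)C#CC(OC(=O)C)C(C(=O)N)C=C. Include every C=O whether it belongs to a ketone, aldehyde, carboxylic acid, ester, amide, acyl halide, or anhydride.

7

CH(CONH2): amide, 1 C=O (running total 1).
CH(COCl): acyl halide, 1 C=O (running total 2).
CH(COCH3): ketone, 1 C=O (running total 3).
CH(COBr): acyl halide, 1 C=O (running total 4).
CH(COOCH3): ester, 1 C=O (running total 5).
CH(OCOCH3): ester, 1 C=O (running total 6).
CH(CONH2): amide, 1 C=O (running total 7).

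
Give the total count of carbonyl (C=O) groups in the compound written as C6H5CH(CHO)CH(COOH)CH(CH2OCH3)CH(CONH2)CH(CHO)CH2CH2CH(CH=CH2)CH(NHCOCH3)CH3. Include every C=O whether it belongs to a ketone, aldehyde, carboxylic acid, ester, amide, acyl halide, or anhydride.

CH(CHO): aldehyde, 1 C=O (running total 1).
CH(COOH): carboxylic acid, 1 C=O (running total 2).
CH(CONH2): amide, 1 C=O (running total 3).
CH(CHO): aldehyde, 1 C=O (running total 4).
CH(NHCOCH3): amide, 1 C=O (running total 5).

5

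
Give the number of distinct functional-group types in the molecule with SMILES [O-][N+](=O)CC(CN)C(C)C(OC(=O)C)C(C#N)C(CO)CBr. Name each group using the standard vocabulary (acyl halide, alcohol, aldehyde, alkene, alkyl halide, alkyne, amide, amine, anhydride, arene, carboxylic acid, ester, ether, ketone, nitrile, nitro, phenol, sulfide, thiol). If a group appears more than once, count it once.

6

Taking each segment in turn:
  O2NCH2: –NO2 on carbon → nitro group.
  CH(CH2NH2): pendant –CH2NH2: N on sp³ C, no adjacent C=O → amine.
  CH(OCOCH3): pendant –OC(=O)CH3: an acyloxy group → ester.
  CH(CN): pendant –C≡N: nitrile.
  CH(CH2OH): pendant –CH2OH on an sp³ backbone C → alcohol.
  CH2Br: halogen on an sp³ carbon → alkyl halide.
Distinct types present: alcohol, alkyl halide, amine, ester, nitrile, nitro.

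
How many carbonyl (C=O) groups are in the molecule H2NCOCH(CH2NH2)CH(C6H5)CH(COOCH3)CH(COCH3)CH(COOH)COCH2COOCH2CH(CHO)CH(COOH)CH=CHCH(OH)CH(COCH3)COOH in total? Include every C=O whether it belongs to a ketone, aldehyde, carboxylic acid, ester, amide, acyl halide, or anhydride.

H2NCO: amide, 1 C=O (running total 1).
CH(COOCH3): ester, 1 C=O (running total 2).
CH(COCH3): ketone, 1 C=O (running total 3).
CH(COOH): carboxylic acid, 1 C=O (running total 4).
CO: ketone, 1 C=O (running total 5).
CH2COOCH2: ester, 1 C=O (running total 6).
CH(CHO): aldehyde, 1 C=O (running total 7).
CH(COOH): carboxylic acid, 1 C=O (running total 8).
CH(COCH3): ketone, 1 C=O (running total 9).
COOH: carboxylic acid, 1 C=O (running total 10).

10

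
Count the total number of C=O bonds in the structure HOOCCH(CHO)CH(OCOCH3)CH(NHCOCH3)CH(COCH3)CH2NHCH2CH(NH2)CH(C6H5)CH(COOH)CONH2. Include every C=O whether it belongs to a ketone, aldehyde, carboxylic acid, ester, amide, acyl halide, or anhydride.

HOOC: carboxylic acid, 1 C=O (running total 1).
CH(CHO): aldehyde, 1 C=O (running total 2).
CH(OCOCH3): ester, 1 C=O (running total 3).
CH(NHCOCH3): amide, 1 C=O (running total 4).
CH(COCH3): ketone, 1 C=O (running total 5).
CH(COOH): carboxylic acid, 1 C=O (running total 6).
CONH2: amide, 1 C=O (running total 7).

7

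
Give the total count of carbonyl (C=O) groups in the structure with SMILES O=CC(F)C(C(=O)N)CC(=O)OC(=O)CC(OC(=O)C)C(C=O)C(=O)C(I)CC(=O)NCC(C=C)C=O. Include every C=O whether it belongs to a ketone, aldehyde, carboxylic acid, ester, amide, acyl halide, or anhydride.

9

OHC: aldehyde, 1 C=O (running total 1).
CH(CONH2): amide, 1 C=O (running total 2).
CH2CO-O-COCH2: anhydride, 2 C=O (running total 4).
CH(OCOCH3): ester, 1 C=O (running total 5).
CH(CHO): aldehyde, 1 C=O (running total 6).
CO: ketone, 1 C=O (running total 7).
CH2CONHCH2: amide, 1 C=O (running total 8).
CHO: aldehyde, 1 C=O (running total 9).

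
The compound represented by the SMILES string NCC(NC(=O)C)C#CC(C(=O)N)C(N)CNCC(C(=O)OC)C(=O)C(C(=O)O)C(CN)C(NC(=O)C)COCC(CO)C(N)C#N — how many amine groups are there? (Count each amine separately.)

–NH2 on an sp³ carbon with no adjacent C=O → amine.
pendant –NHC(=O)CH3: N bonded to a carbonyl → amide (not amine).
C≡C triple bond → alkyne.
pendant –CONH2: carbonyl C bonded to C and N → amide.
–NH2 on an sp³ carbon with no adjacent C=O → amine.
C–N–C with sp³ carbons and no adjacent C=O → amine (secondary).
pendant –COOCH3: carbonyl C bonded to C and –OCH3 → ester.
–C(=O)– with carbon on both sides → ketone.
pendant –COOH: carbonyl C bonded to C and –OH → carboxylic acid.
pendant –CH2NH2: N on sp³ C, no adjacent C=O → amine.
pendant –NHC(=O)CH3: N bonded to a carbonyl → amide (not amine).
C–O–C with sp³ carbons on both sides and no adjacent C=O → ether.
pendant –CH2OH on an sp³ backbone C → alcohol.
–NH2 on an sp³ carbon with no adjacent C=O → amine.
–C≡N: carbon triple-bonded to nitrogen → nitrile.
Amine appears at: H2NCH2, CH(NH2), CH2NHCH2, CH(CH2NH2), CH(NH2) → 5.

5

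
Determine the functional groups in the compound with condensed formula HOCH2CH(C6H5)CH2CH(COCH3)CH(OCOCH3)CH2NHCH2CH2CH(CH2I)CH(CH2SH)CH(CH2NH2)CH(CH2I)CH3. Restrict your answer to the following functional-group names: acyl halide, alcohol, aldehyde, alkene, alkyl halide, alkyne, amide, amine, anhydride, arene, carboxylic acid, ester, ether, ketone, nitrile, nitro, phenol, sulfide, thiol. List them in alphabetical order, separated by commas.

alcohol, alkyl halide, amine, arene, ester, ketone, thiol

HO– on an sp³ carbon → alcohol.
pendant –C6H5: benzene ring → arene.
pendant –COCH3: carbonyl C bonded to two carbons → ketone.
pendant –OC(=O)CH3: an acyloxy group → ester.
C–N–C with sp³ carbons and no adjacent C=O → amine (secondary).
pendant –CH2X: halogen on sp³ carbon → alkyl halide.
pendant –CH2SH → thiol.
pendant –CH2NH2: N on sp³ C, no adjacent C=O → amine.
pendant –CH2X: halogen on sp³ carbon → alkyl halide.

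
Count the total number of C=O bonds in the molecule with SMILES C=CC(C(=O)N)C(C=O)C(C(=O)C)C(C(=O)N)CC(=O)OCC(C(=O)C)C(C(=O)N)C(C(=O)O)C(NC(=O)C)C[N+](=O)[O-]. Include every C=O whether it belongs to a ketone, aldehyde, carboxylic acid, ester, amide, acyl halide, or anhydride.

9

CH(CONH2): amide, 1 C=O (running total 1).
CH(CHO): aldehyde, 1 C=O (running total 2).
CH(COCH3): ketone, 1 C=O (running total 3).
CH(CONH2): amide, 1 C=O (running total 4).
CH2COOCH2: ester, 1 C=O (running total 5).
CH(COCH3): ketone, 1 C=O (running total 6).
CH(CONH2): amide, 1 C=O (running total 7).
CH(COOH): carboxylic acid, 1 C=O (running total 8).
CH(NHCOCH3): amide, 1 C=O (running total 9).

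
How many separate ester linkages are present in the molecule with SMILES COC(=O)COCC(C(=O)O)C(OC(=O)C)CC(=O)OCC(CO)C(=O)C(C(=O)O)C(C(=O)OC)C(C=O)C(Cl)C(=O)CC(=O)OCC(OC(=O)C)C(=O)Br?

6

CH3O–C(=O)–: carbonyl C bonded to C and to –OCH3 → ester (not ketone + ether).
C–O–C with sp³ carbons on both sides and no adjacent C=O → ether.
pendant –COOH: carbonyl C bonded to C and –OH → carboxylic acid.
pendant –OC(=O)CH3: an acyloxy group → ester.
–C(=O)–O–C with C on the carbonyl side → ester.
pendant –CH2OH on an sp³ backbone C → alcohol.
–C(=O)– with carbon on both sides → ketone.
pendant –COOH: carbonyl C bonded to C and –OH → carboxylic acid.
pendant –COOCH3: carbonyl C bonded to C and –OCH3 → ester.
pendant –CHO: carbonyl C bonded to C and H → aldehyde.
halogen on an sp³ carbon → alkyl halide.
–C(=O)– with carbon on both sides → ketone.
–C(=O)–O–C with C on the carbonyl side → ester.
pendant –OC(=O)CH3: an acyloxy group → ester.
–C(=O)Br: carbonyl C bonded to C and to a halogen → acyl halide (not alkyl halide).
Ester appears at: CH3OOC, CH(OCOCH3), CH2COOCH2, CH(COOCH3), CH2COOCH2, CH(OCOCH3) → 6.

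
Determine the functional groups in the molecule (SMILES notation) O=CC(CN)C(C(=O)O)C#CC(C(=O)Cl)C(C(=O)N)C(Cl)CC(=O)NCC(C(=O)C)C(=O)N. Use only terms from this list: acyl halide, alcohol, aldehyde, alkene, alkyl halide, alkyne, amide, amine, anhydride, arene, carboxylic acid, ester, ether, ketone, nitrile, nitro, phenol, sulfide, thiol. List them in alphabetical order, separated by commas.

acyl halide, aldehyde, alkyl halide, alkyne, amide, amine, carboxylic acid, ketone

terminal –CHO: carbonyl C bonded to H and C → aldehyde.
pendant –CH2NH2: N on sp³ C, no adjacent C=O → amine.
pendant –COOH: carbonyl C bonded to C and –OH → carboxylic acid.
C≡C triple bond → alkyne.
pendant –C(=O)X: carbonyl C bonded to C and halogen → acyl halide.
pendant –CONH2: carbonyl C bonded to C and N → amide.
halogen on an sp³ carbon → alkyl halide.
–C(=O)–N– linkage → amide (the N is not an amine).
pendant –COCH3: carbonyl C bonded to two carbons → ketone.
–C(=O)NH2: carbonyl C bonded to C and to N → amide (the N is not a separate amine).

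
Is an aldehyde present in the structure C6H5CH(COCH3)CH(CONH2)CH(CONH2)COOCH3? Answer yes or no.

no

Taking each segment in turn:
  C6H5: C6H5– phenyl ring → arene.
  CH(COCH3): pendant –COCH3: carbonyl C bonded to two carbons → ketone.
  CH(CONH2): pendant –CONH2: carbonyl C bonded to C and N → amide.
  CH(CONH2): pendant –CONH2: carbonyl C bonded to C and N → amide.
  COOCH3: –C(=O)OCH3: carbonyl C bonded to C and to –OCH3 → ester (not ketone + ether).
In CH(COCH3), the carbonyl carbon is bonded to two carbons, so it is a ketone, not an aldehyde.
The groups actually present are: amide, arene, ester, ketone.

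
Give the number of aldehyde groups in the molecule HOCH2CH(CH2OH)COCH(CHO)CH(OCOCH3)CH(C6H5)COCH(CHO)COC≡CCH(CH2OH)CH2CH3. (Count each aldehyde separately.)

2

Reading the structure from left to right:
  HOCH2: HO– on an sp³ carbon → alcohol.
  CH(CH2OH): pendant –CH2OH on an sp³ backbone C → alcohol.
  CO: –C(=O)– with carbon on both sides → ketone.
  CH(CHO): pendant –CHO: carbonyl C bonded to C and H → aldehyde.
  CH(OCOCH3): pendant –OC(=O)CH3: an acyloxy group → ester.
  CH(C6H5): pendant –C6H5: benzene ring → arene.
  CO: –C(=O)– with carbon on both sides → ketone.
  CH(CHO): pendant –CHO: carbonyl C bonded to C and H → aldehyde.
  CO: –C(=O)– with carbon on both sides → ketone.
  C≡C: C≡C triple bond → alkyne.
  CH(CH2OH): pendant –CH2OH on an sp³ backbone C → alcohol.
Aldehyde appears at: CH(CHO), CH(CHO) → 2.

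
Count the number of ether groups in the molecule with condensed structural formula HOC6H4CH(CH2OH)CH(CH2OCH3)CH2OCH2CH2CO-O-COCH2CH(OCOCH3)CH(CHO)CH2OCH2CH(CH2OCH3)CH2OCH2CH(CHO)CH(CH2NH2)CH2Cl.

–OH attached directly to an aromatic ring → phenol (not alcohol); the ring itself is an arene.
pendant –CH2OH on an sp³ backbone C → alcohol.
pendant –CH2OCH3: C–O–C linkage → ether.
C–O–C with sp³ carbons on both sides and no adjacent C=O → ether.
two acyl groups sharing one oxygen, –C(=O)–O–C(=O)– → anhydride.
pendant –OC(=O)CH3: an acyloxy group → ester.
pendant –CHO: carbonyl C bonded to C and H → aldehyde.
C–O–C with sp³ carbons on both sides and no adjacent C=O → ether.
pendant –CH2OCH3: C–O–C linkage → ether.
C–O–C with sp³ carbons on both sides and no adjacent C=O → ether.
pendant –CHO: carbonyl C bonded to C and H → aldehyde.
pendant –CH2NH2: N on sp³ C, no adjacent C=O → amine.
halogen on an sp³ carbon → alkyl halide.
Ether appears at: CH(CH2OCH3), CH2OCH2, CH2OCH2, CH(CH2OCH3), CH2OCH2 → 5.

5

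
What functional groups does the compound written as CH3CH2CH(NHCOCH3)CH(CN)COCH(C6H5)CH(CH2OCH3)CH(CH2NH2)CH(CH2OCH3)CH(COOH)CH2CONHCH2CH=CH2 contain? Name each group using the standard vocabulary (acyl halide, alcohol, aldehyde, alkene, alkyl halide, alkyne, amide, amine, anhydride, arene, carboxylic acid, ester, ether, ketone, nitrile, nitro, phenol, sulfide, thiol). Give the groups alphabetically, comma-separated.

pendant –NHC(=O)CH3: N bonded to a carbonyl → amide (not amine).
pendant –C≡N: nitrile.
–C(=O)– with carbon on both sides → ketone.
pendant –C6H5: benzene ring → arene.
pendant –CH2OCH3: C–O–C linkage → ether.
pendant –CH2NH2: N on sp³ C, no adjacent C=O → amine.
pendant –CH2OCH3: C–O–C linkage → ether.
pendant –COOH: carbonyl C bonded to C and –OH → carboxylic acid.
–C(=O)–N– linkage → amide (the N is not an amine).
C=C double bond → alkene.

alkene, amide, amine, arene, carboxylic acid, ether, ketone, nitrile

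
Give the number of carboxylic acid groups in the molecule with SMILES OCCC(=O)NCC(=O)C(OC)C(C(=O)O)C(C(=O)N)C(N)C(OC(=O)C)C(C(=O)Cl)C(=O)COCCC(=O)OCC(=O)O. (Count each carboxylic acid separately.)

Taking each segment in turn:
  HOCH2: HO– on an sp³ carbon → alcohol.
  CH2CONHCH2: –C(=O)–N– linkage → amide (the N is not an amine).
  CO: –C(=O)– with carbon on both sides → ketone.
  CH(OCH3): pendant –OCH3: C–O–C with sp³ C, no adjacent C=O → ether.
  CH(COOH): pendant –COOH: carbonyl C bonded to C and –OH → carboxylic acid.
  CH(CONH2): pendant –CONH2: carbonyl C bonded to C and N → amide.
  CH(NH2): –NH2 on an sp³ carbon with no adjacent C=O → amine.
  CH(OCOCH3): pendant –OC(=O)CH3: an acyloxy group → ester.
  CH(COCl): pendant –C(=O)X: carbonyl C bonded to C and halogen → acyl halide.
  CO: –C(=O)– with carbon on both sides → ketone.
  CH2OCH2: C–O–C with sp³ carbons on both sides and no adjacent C=O → ether.
  CH2COOCH2: –C(=O)–O–C with C on the carbonyl side → ester.
  COOH: –COOH: carbonyl C bonded to –OH and C → carboxylic acid (the –OH is not a separate alcohol).
Carboxylic acid appears at: CH(COOH), COOH → 2.

2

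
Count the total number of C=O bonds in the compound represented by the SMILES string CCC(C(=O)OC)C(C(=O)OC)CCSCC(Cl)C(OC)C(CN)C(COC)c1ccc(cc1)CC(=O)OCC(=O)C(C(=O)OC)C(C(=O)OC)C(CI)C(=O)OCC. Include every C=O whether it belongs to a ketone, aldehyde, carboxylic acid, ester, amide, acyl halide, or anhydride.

7

CH(COOCH3): ester, 1 C=O (running total 1).
CH(COOCH3): ester, 1 C=O (running total 2).
CH2COOCH2: ester, 1 C=O (running total 3).
CO: ketone, 1 C=O (running total 4).
CH(COOCH3): ester, 1 C=O (running total 5).
CH(COOCH3): ester, 1 C=O (running total 6).
COOCH2CH3: ester, 1 C=O (running total 7).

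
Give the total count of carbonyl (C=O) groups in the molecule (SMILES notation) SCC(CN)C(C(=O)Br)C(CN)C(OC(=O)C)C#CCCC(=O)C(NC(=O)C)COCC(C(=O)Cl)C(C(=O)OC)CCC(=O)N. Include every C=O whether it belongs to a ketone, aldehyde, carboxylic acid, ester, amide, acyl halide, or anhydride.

7

CH(COBr): acyl halide, 1 C=O (running total 1).
CH(OCOCH3): ester, 1 C=O (running total 2).
CO: ketone, 1 C=O (running total 3).
CH(NHCOCH3): amide, 1 C=O (running total 4).
CH(COCl): acyl halide, 1 C=O (running total 5).
CH(COOCH3): ester, 1 C=O (running total 6).
CONH2: amide, 1 C=O (running total 7).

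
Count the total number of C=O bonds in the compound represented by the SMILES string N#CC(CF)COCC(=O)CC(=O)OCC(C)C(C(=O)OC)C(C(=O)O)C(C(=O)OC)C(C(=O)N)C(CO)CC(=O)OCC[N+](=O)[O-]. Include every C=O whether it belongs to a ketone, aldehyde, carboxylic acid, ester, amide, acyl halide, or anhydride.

CO: ketone, 1 C=O (running total 1).
CH2COOCH2: ester, 1 C=O (running total 2).
CH(COOCH3): ester, 1 C=O (running total 3).
CH(COOH): carboxylic acid, 1 C=O (running total 4).
CH(COOCH3): ester, 1 C=O (running total 5).
CH(CONH2): amide, 1 C=O (running total 6).
CH2COOCH2: ester, 1 C=O (running total 7).

7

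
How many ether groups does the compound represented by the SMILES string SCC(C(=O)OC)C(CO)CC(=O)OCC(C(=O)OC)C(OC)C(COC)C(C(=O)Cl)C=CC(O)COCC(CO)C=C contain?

Working along the chain:
  HSCH2: –SH on an sp³ carbon → thiol.
  CH(COOCH3): pendant –COOCH3: carbonyl C bonded to C and –OCH3 → ester.
  CH(CH2OH): pendant –CH2OH on an sp³ backbone C → alcohol.
  CH2COOCH2: –C(=O)–O–C with C on the carbonyl side → ester.
  CH(COOCH3): pendant –COOCH3: carbonyl C bonded to C and –OCH3 → ester.
  CH(OCH3): pendant –OCH3: C–O–C with sp³ C, no adjacent C=O → ether.
  CH(CH2OCH3): pendant –CH2OCH3: C–O–C linkage → ether.
  CH(COCl): pendant –C(=O)X: carbonyl C bonded to C and halogen → acyl halide.
  CH=CH: C=C double bond → alkene.
  CH(OH): –OH on an sp³ carbon → alcohol (secondary).
  CH2OCH2: C–O–C with sp³ carbons on both sides and no adjacent C=O → ether.
  CH(CH2OH): pendant –CH2OH on an sp³ backbone C → alcohol.
  CH=CH2: C=C double bond → alkene.
Ether appears at: CH(OCH3), CH(CH2OCH3), CH2OCH2 → 3.

3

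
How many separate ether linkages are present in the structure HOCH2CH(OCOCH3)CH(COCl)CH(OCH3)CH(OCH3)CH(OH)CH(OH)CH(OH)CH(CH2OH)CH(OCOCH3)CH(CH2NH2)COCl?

Reading the structure from left to right:
  HOCH2: HO– on an sp³ carbon → alcohol.
  CH(OCOCH3): pendant –OC(=O)CH3: an acyloxy group → ester.
  CH(COCl): pendant –C(=O)X: carbonyl C bonded to C and halogen → acyl halide.
  CH(OCH3): pendant –OCH3: C–O–C with sp³ C, no adjacent C=O → ether.
  CH(OCH3): pendant –OCH3: C–O–C with sp³ C, no adjacent C=O → ether.
  CH(OH): –OH on an sp³ carbon → alcohol (secondary).
  CH(OH): –OH on an sp³ carbon → alcohol (secondary).
  CH(OH): –OH on an sp³ carbon → alcohol (secondary).
  CH(CH2OH): pendant –CH2OH on an sp³ backbone C → alcohol.
  CH(OCOCH3): pendant –OC(=O)CH3: an acyloxy group → ester.
  CH(CH2NH2): pendant –CH2NH2: N on sp³ C, no adjacent C=O → amine.
  COCl: –C(=O)Cl: carbonyl C bonded to C and to a halogen → acyl halide (not alkyl halide).
Ether appears at: CH(OCH3), CH(OCH3) → 2.

2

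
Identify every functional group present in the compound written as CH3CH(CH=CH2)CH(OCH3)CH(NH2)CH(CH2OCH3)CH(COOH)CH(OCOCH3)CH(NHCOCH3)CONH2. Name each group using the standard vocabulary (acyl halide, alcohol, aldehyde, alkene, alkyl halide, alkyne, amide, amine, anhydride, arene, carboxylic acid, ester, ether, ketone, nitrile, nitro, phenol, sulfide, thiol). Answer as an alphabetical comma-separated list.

alkene, amide, amine, carboxylic acid, ester, ether

pendant –CH=CH2: C=C double bond → alkene.
pendant –OCH3: C–O–C with sp³ C, no adjacent C=O → ether.
–NH2 on an sp³ carbon with no adjacent C=O → amine.
pendant –CH2OCH3: C–O–C linkage → ether.
pendant –COOH: carbonyl C bonded to C and –OH → carboxylic acid.
pendant –OC(=O)CH3: an acyloxy group → ester.
pendant –NHC(=O)CH3: N bonded to a carbonyl → amide (not amine).
–C(=O)NH2: carbonyl C bonded to C and to N → amide (the N is not a separate amine).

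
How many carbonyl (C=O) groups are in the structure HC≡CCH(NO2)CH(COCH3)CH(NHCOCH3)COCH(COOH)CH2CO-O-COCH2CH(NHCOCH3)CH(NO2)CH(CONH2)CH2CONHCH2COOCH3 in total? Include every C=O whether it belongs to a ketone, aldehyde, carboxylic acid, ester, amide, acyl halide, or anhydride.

10

CH(COCH3): ketone, 1 C=O (running total 1).
CH(NHCOCH3): amide, 1 C=O (running total 2).
CO: ketone, 1 C=O (running total 3).
CH(COOH): carboxylic acid, 1 C=O (running total 4).
CH2CO-O-COCH2: anhydride, 2 C=O (running total 6).
CH(NHCOCH3): amide, 1 C=O (running total 7).
CH(CONH2): amide, 1 C=O (running total 8).
CH2CONHCH2: amide, 1 C=O (running total 9).
COOCH3: ester, 1 C=O (running total 10).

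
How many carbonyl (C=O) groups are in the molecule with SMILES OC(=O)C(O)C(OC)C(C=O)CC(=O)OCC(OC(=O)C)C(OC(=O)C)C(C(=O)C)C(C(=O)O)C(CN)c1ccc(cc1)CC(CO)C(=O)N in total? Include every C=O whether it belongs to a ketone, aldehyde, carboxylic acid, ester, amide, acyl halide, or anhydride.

HOOC: carboxylic acid, 1 C=O (running total 1).
CH(CHO): aldehyde, 1 C=O (running total 2).
CH2COOCH2: ester, 1 C=O (running total 3).
CH(OCOCH3): ester, 1 C=O (running total 4).
CH(OCOCH3): ester, 1 C=O (running total 5).
CH(COCH3): ketone, 1 C=O (running total 6).
CH(COOH): carboxylic acid, 1 C=O (running total 7).
CONH2: amide, 1 C=O (running total 8).

8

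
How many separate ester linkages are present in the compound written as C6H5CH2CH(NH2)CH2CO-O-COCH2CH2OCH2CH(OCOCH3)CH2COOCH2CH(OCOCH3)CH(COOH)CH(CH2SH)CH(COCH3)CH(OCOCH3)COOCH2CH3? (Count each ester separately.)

5

C6H5– phenyl ring → arene.
–NH2 on an sp³ carbon with no adjacent C=O → amine.
two acyl groups sharing one oxygen, –C(=O)–O–C(=O)– → anhydride.
C–O–C with sp³ carbons on both sides and no adjacent C=O → ether.
pendant –OC(=O)CH3: an acyloxy group → ester.
–C(=O)–O–C with C on the carbonyl side → ester.
pendant –OC(=O)CH3: an acyloxy group → ester.
pendant –COOH: carbonyl C bonded to C and –OH → carboxylic acid.
pendant –CH2SH → thiol.
pendant –COCH3: carbonyl C bonded to two carbons → ketone.
pendant –OC(=O)CH3: an acyloxy group → ester.
–C(=O)OCH2CH3: carbonyl C bonded to C and to –OEt → ester.
Ester appears at: CH(OCOCH3), CH2COOCH2, CH(OCOCH3), CH(OCOCH3), COOCH2CH3 → 5.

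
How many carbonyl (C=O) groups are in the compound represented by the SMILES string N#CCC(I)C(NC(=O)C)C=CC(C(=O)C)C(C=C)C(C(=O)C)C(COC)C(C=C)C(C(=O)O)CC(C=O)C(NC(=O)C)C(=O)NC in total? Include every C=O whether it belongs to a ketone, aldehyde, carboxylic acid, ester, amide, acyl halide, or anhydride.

7

CH(NHCOCH3): amide, 1 C=O (running total 1).
CH(COCH3): ketone, 1 C=O (running total 2).
CH(COCH3): ketone, 1 C=O (running total 3).
CH(COOH): carboxylic acid, 1 C=O (running total 4).
CH(CHO): aldehyde, 1 C=O (running total 5).
CH(NHCOCH3): amide, 1 C=O (running total 6).
CONHCH3: amide, 1 C=O (running total 7).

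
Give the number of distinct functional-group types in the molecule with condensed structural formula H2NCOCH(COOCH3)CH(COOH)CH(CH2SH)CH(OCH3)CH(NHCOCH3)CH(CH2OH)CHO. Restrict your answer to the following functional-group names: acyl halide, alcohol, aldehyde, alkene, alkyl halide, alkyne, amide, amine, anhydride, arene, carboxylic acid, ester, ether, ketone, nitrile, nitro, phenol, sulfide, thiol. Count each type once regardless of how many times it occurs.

Working along the chain:
  H2NCO: –C(=O)NH2: carbonyl C bonded to C and to N → amide (the N is not a separate amine).
  CH(COOCH3): pendant –COOCH3: carbonyl C bonded to C and –OCH3 → ester.
  CH(COOH): pendant –COOH: carbonyl C bonded to C and –OH → carboxylic acid.
  CH(CH2SH): pendant –CH2SH → thiol.
  CH(OCH3): pendant –OCH3: C–O–C with sp³ C, no adjacent C=O → ether.
  CH(NHCOCH3): pendant –NHC(=O)CH3: N bonded to a carbonyl → amide (not amine).
  CH(CH2OH): pendant –CH2OH on an sp³ backbone C → alcohol.
  CHO: terminal –CHO: carbonyl C bonded to H and C → aldehyde.
Distinct types present: alcohol, aldehyde, amide, carboxylic acid, ester, ether, thiol.

7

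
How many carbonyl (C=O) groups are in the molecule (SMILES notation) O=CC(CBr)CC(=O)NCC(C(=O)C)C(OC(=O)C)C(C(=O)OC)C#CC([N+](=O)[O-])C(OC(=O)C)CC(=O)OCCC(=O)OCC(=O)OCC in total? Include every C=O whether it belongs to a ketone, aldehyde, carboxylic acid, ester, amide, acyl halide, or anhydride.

OHC: aldehyde, 1 C=O (running total 1).
CH2CONHCH2: amide, 1 C=O (running total 2).
CH(COCH3): ketone, 1 C=O (running total 3).
CH(OCOCH3): ester, 1 C=O (running total 4).
CH(COOCH3): ester, 1 C=O (running total 5).
CH(OCOCH3): ester, 1 C=O (running total 6).
CH2COOCH2: ester, 1 C=O (running total 7).
CH2COOCH2: ester, 1 C=O (running total 8).
COOCH2CH3: ester, 1 C=O (running total 9).

9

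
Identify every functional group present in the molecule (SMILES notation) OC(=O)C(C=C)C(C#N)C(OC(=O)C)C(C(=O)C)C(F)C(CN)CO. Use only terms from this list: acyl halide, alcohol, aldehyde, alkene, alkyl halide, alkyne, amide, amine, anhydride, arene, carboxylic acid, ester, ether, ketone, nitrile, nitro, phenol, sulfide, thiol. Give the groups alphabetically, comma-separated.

alcohol, alkene, alkyl halide, amine, carboxylic acid, ester, ketone, nitrile

Taking each segment in turn:
  HOOC: –COOH: carbonyl C bonded to –OH and C → carboxylic acid (the –OH is not a separate alcohol).
  CH(CH=CH2): pendant –CH=CH2: C=C double bond → alkene.
  CH(CN): pendant –C≡N: nitrile.
  CH(OCOCH3): pendant –OC(=O)CH3: an acyloxy group → ester.
  CH(COCH3): pendant –COCH3: carbonyl C bonded to two carbons → ketone.
  CH(F): halogen on an sp³ carbon → alkyl halide.
  CH(CH2NH2): pendant –CH2NH2: N on sp³ C, no adjacent C=O → amine.
  CH2OH: –OH on an sp³ carbon → alcohol.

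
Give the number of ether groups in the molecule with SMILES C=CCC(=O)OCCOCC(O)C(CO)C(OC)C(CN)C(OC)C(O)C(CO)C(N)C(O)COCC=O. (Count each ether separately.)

C=C double bond → alkene.
–C(=O)–O–C with C on the carbonyl side → ester.
C–O–C with sp³ carbons on both sides and no adjacent C=O → ether.
–OH on an sp³ carbon → alcohol (secondary).
pendant –CH2OH on an sp³ backbone C → alcohol.
pendant –OCH3: C–O–C with sp³ C, no adjacent C=O → ether.
pendant –CH2NH2: N on sp³ C, no adjacent C=O → amine.
pendant –OCH3: C–O–C with sp³ C, no adjacent C=O → ether.
–OH on an sp³ carbon → alcohol (secondary).
pendant –CH2OH on an sp³ backbone C → alcohol.
–NH2 on an sp³ carbon with no adjacent C=O → amine.
–OH on an sp³ carbon → alcohol (secondary).
C–O–C with sp³ carbons on both sides and no adjacent C=O → ether.
terminal –CHO: carbonyl C bonded to H and C → aldehyde.
Ether appears at: CH2OCH2, CH(OCH3), CH(OCH3), CH2OCH2 → 4.

4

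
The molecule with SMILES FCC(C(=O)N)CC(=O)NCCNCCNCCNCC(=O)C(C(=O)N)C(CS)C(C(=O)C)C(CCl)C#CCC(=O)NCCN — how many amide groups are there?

halogen on an sp³ carbon → alkyl halide.
pendant –CONH2: carbonyl C bonded to C and N → amide.
–C(=O)–N– linkage → amide (the N is not an amine).
C–N–C with sp³ carbons and no adjacent C=O → amine (secondary).
C–N–C with sp³ carbons and no adjacent C=O → amine (secondary).
C–N–C with sp³ carbons and no adjacent C=O → amine (secondary).
–C(=O)– with carbon on both sides → ketone.
pendant –CONH2: carbonyl C bonded to C and N → amide.
pendant –CH2SH → thiol.
pendant –COCH3: carbonyl C bonded to two carbons → ketone.
pendant –CH2X: halogen on sp³ carbon → alkyl halide.
C≡C triple bond → alkyne.
–C(=O)–N– linkage → amide (the N is not an amine).
–NH2 on an sp³ carbon with no adjacent C=O → amine.
Amide appears at: CH(CONH2), CH2CONHCH2, CH(CONH2), CH2CONHCH2 → 4.

4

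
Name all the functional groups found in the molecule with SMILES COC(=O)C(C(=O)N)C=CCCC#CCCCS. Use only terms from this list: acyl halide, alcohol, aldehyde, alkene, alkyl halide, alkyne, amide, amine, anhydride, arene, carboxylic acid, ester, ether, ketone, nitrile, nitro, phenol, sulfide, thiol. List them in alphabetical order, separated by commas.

alkene, alkyne, amide, ester, thiol

CH3O–C(=O)–: carbonyl C bonded to C and to –OCH3 → ester (not ketone + ether).
pendant –CONH2: carbonyl C bonded to C and N → amide.
C=C double bond → alkene.
C≡C triple bond → alkyne.
–SH on an sp³ carbon → thiol.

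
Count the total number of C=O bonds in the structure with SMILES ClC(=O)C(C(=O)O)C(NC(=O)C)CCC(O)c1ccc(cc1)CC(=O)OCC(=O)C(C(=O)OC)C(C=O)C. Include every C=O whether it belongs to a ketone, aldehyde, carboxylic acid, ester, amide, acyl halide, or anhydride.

ClCO: acyl halide, 1 C=O (running total 1).
CH(COOH): carboxylic acid, 1 C=O (running total 2).
CH(NHCOCH3): amide, 1 C=O (running total 3).
CH2COOCH2: ester, 1 C=O (running total 4).
CO: ketone, 1 C=O (running total 5).
CH(COOCH3): ester, 1 C=O (running total 6).
CH(CHO): aldehyde, 1 C=O (running total 7).

7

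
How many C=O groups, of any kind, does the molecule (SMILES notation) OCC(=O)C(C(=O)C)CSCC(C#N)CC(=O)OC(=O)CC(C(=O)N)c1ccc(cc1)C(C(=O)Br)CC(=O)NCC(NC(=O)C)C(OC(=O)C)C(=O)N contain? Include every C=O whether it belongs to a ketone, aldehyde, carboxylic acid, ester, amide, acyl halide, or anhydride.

CO: ketone, 1 C=O (running total 1).
CH(COCH3): ketone, 1 C=O (running total 2).
CH2CO-O-COCH2: anhydride, 2 C=O (running total 4).
CH(CONH2): amide, 1 C=O (running total 5).
CH(COBr): acyl halide, 1 C=O (running total 6).
CH2CONHCH2: amide, 1 C=O (running total 7).
CH(NHCOCH3): amide, 1 C=O (running total 8).
CH(OCOCH3): ester, 1 C=O (running total 9).
CONH2: amide, 1 C=O (running total 10).

10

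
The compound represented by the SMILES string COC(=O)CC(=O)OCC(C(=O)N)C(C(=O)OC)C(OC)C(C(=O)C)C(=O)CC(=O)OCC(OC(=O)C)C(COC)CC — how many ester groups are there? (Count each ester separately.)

5

CH3O–C(=O)–: carbonyl C bonded to C and to –OCH3 → ester (not ketone + ether).
–C(=O)–O–C with C on the carbonyl side → ester.
pendant –CONH2: carbonyl C bonded to C and N → amide.
pendant –COOCH3: carbonyl C bonded to C and –OCH3 → ester.
pendant –OCH3: C–O–C with sp³ C, no adjacent C=O → ether.
pendant –COCH3: carbonyl C bonded to two carbons → ketone.
–C(=O)– with carbon on both sides → ketone.
–C(=O)–O–C with C on the carbonyl side → ester.
pendant –OC(=O)CH3: an acyloxy group → ester.
pendant –CH2OCH3: C–O–C linkage → ether.
Ester appears at: CH3OOC, CH2COOCH2, CH(COOCH3), CH2COOCH2, CH(OCOCH3) → 5.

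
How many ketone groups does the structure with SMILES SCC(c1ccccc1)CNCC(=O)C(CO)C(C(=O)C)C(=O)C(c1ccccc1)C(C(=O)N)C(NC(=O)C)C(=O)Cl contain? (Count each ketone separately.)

Reading the structure from left to right:
  HSCH2: –SH on an sp³ carbon → thiol.
  CH(C6H5): pendant –C6H5: benzene ring → arene.
  CH2NHCH2: C–N–C with sp³ carbons and no adjacent C=O → amine (secondary).
  CO: –C(=O)– with carbon on both sides → ketone.
  CH(CH2OH): pendant –CH2OH on an sp³ backbone C → alcohol.
  CH(COCH3): pendant –COCH3: carbonyl C bonded to two carbons → ketone.
  CO: –C(=O)– with carbon on both sides → ketone.
  CH(C6H5): pendant –C6H5: benzene ring → arene.
  CH(CONH2): pendant –CONH2: carbonyl C bonded to C and N → amide.
  CH(NHCOCH3): pendant –NHC(=O)CH3: N bonded to a carbonyl → amide (not amine).
  COCl: –C(=O)Cl: carbonyl C bonded to C and to a halogen → acyl halide (not alkyl halide).
Ketone appears at: CO, CH(COCH3), CO → 3.

3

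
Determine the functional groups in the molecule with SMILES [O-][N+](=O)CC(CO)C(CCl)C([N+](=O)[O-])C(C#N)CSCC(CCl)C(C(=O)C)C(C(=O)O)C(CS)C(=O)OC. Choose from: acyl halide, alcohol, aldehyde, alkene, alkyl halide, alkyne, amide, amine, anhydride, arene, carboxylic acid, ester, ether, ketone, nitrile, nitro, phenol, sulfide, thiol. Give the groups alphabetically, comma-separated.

alcohol, alkyl halide, carboxylic acid, ester, ketone, nitrile, nitro, sulfide, thiol

Reading the structure from left to right:
  O2NCH2: –NO2 on carbon → nitro group.
  CH(CH2OH): pendant –CH2OH on an sp³ backbone C → alcohol.
  CH(CH2Cl): pendant –CH2X: halogen on sp³ carbon → alkyl halide.
  CH(NO2): –NO2 on an sp³ carbon → nitro (the N=O is not a carbonyl).
  CH(CN): pendant –C≡N: nitrile.
  CH2SCH2: C–S–C linkage → sulfide (thioether).
  CH(CH2Cl): pendant –CH2X: halogen on sp³ carbon → alkyl halide.
  CH(COCH3): pendant –COCH3: carbonyl C bonded to two carbons → ketone.
  CH(COOH): pendant –COOH: carbonyl C bonded to C and –OH → carboxylic acid.
  CH(CH2SH): pendant –CH2SH → thiol.
  COOCH3: –C(=O)OCH3: carbonyl C bonded to C and to –OCH3 → ester (not ketone + ether).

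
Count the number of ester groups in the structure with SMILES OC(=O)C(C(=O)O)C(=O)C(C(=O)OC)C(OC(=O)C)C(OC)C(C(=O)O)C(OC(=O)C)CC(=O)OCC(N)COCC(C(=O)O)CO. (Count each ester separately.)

4

Working along the chain:
  HOOC: –COOH: carbonyl C bonded to –OH and C → carboxylic acid (the –OH is not a separate alcohol).
  CH(COOH): pendant –COOH: carbonyl C bonded to C and –OH → carboxylic acid.
  CO: –C(=O)– with carbon on both sides → ketone.
  CH(COOCH3): pendant –COOCH3: carbonyl C bonded to C and –OCH3 → ester.
  CH(OCOCH3): pendant –OC(=O)CH3: an acyloxy group → ester.
  CH(OCH3): pendant –OCH3: C–O–C with sp³ C, no adjacent C=O → ether.
  CH(COOH): pendant –COOH: carbonyl C bonded to C and –OH → carboxylic acid.
  CH(OCOCH3): pendant –OC(=O)CH3: an acyloxy group → ester.
  CH2COOCH2: –C(=O)–O–C with C on the carbonyl side → ester.
  CH(NH2): –NH2 on an sp³ carbon with no adjacent C=O → amine.
  CH2OCH2: C–O–C with sp³ carbons on both sides and no adjacent C=O → ether.
  CH(COOH): pendant –COOH: carbonyl C bonded to C and –OH → carboxylic acid.
  CH2OH: –OH on an sp³ carbon → alcohol.
Ester appears at: CH(COOCH3), CH(OCOCH3), CH(OCOCH3), CH2COOCH2 → 4.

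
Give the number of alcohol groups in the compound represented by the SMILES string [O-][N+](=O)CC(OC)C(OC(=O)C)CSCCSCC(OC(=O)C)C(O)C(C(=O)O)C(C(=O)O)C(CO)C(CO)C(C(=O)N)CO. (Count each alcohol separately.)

4

Taking each segment in turn:
  O2NCH2: –NO2 on carbon → nitro group.
  CH(OCH3): pendant –OCH3: C–O–C with sp³ C, no adjacent C=O → ether.
  CH(OCOCH3): pendant –OC(=O)CH3: an acyloxy group → ester.
  CH2SCH2: C–S–C linkage → sulfide (thioether).
  CH2SCH2: C–S–C linkage → sulfide (thioether).
  CH(OCOCH3): pendant –OC(=O)CH3: an acyloxy group → ester.
  CH(OH): –OH on an sp³ carbon → alcohol (secondary).
  CH(COOH): pendant –COOH: carbonyl C bonded to C and –OH → carboxylic acid.
  CH(COOH): pendant –COOH: carbonyl C bonded to C and –OH → carboxylic acid.
  CH(CH2OH): pendant –CH2OH on an sp³ backbone C → alcohol.
  CH(CH2OH): pendant –CH2OH on an sp³ backbone C → alcohol.
  CH(CONH2): pendant –CONH2: carbonyl C bonded to C and N → amide.
  CH2OH: –OH on an sp³ carbon → alcohol.
Alcohol appears at: CH(OH), CH(CH2OH), CH(CH2OH), CH2OH → 4.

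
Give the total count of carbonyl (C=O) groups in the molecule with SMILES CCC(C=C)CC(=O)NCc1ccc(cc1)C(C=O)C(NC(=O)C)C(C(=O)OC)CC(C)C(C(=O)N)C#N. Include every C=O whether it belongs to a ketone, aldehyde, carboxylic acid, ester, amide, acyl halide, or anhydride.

CH2CONHCH2: amide, 1 C=O (running total 1).
CH(CHO): aldehyde, 1 C=O (running total 2).
CH(NHCOCH3): amide, 1 C=O (running total 3).
CH(COOCH3): ester, 1 C=O (running total 4).
CH(CONH2): amide, 1 C=O (running total 5).

5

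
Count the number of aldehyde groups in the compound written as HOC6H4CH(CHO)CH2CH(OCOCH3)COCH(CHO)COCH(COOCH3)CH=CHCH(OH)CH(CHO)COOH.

Working along the chain:
  HOC6H4: –OH attached directly to an aromatic ring → phenol (not alcohol); the ring itself is an arene.
  CH(CHO): pendant –CHO: carbonyl C bonded to C and H → aldehyde.
  CH(OCOCH3): pendant –OC(=O)CH3: an acyloxy group → ester.
  CO: –C(=O)– with carbon on both sides → ketone.
  CH(CHO): pendant –CHO: carbonyl C bonded to C and H → aldehyde.
  CO: –C(=O)– with carbon on both sides → ketone.
  CH(COOCH3): pendant –COOCH3: carbonyl C bonded to C and –OCH3 → ester.
  CH=CH: C=C double bond → alkene.
  CH(OH): –OH on an sp³ carbon → alcohol (secondary).
  CH(CHO): pendant –CHO: carbonyl C bonded to C and H → aldehyde.
  COOH: –COOH: carbonyl C bonded to –OH and C → carboxylic acid (the –OH is not a separate alcohol).
Aldehyde appears at: CH(CHO), CH(CHO), CH(CHO) → 3.

3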